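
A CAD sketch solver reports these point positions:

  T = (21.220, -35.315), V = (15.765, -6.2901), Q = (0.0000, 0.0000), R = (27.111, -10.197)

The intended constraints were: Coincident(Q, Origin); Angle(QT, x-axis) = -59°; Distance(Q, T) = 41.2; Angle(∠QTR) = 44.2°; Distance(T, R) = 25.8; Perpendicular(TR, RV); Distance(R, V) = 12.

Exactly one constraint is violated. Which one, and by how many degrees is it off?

Perpendicular(TR, RV) — off by 5.80°.

Q = (0.00, 0.00) ✓; QT at -59.00° ✓; |QT| = 41.20 ✓; ∠QTR = 44.20° ✓; |TR| = 25.80 ✓; ∠(TR, RV) = 84.20° ✗; |RV| = 12.00 ✓.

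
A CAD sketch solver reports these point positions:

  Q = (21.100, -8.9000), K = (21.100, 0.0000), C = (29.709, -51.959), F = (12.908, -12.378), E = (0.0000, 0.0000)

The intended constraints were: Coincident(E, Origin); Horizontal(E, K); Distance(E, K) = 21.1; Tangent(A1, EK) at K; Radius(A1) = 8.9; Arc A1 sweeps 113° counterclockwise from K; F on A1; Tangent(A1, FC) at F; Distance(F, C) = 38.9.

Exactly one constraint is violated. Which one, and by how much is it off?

Distance(F, C) = 38.9 — off by 4.10.

E = (0.00, 0.00) ✓; E.y = 0.00, K.y = 0.00 ✓; |EK| = 21.10 ✓; ∠(QK, KE) = 90.00° ✓; |QK| = 8.900 ✓; bearing(Q→F) − bearing(Q→K) = 113.0° ✓; |QF| = 8.900 ✓; ∠(QF, FC) = 90.00° ✓; |FC| = 43.00 ✗.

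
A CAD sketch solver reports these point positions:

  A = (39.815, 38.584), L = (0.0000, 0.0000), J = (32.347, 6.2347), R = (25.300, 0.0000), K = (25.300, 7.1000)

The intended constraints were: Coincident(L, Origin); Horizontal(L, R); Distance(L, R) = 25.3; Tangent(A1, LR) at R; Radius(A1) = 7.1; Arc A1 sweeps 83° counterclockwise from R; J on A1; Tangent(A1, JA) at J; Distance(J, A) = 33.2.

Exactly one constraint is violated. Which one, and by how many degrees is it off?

Tangent(A1, JA) at J — off by 6.00°.

L = (0.00, 0.00) ✓; L.y = 0.00, R.y = 0.00 ✓; |LR| = 25.30 ✓; ∠(KR, RL) = 90.00° ✓; |KR| = 7.100 ✓; bearing(K→J) − bearing(K→R) = 83.00° ✓; |KJ| = 7.100 ✓; ∠(KJ, JA) = 96.00° ✗; |JA| = 33.20 ✓.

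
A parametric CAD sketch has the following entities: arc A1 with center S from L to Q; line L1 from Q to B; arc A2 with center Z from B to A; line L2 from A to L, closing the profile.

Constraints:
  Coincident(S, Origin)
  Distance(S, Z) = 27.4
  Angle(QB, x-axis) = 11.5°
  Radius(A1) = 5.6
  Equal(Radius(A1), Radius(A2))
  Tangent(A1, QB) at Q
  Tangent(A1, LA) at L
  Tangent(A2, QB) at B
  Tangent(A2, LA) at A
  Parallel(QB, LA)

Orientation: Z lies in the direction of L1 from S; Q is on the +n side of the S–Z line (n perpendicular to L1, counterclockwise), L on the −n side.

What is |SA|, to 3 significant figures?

28.0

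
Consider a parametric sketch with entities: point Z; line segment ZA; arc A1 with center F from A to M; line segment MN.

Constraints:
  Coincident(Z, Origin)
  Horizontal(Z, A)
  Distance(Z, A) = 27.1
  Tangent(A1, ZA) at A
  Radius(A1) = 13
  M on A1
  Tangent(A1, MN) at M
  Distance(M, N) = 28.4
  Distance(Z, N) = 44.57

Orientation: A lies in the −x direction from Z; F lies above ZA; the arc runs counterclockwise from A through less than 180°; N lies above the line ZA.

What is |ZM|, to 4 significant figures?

19.54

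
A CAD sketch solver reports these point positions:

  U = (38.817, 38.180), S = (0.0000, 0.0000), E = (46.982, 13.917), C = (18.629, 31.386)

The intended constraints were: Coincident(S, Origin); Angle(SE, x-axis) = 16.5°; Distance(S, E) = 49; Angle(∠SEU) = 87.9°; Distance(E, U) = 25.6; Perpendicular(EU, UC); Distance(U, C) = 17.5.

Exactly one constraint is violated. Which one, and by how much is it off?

Distance(U, C) = 17.5 — off by 3.80.

S = (0.00, 0.00) ✓; SE at 16.50° ✓; |SE| = 49.00 ✓; ∠SEU = 87.90° ✓; |EU| = 25.60 ✓; ∠(EU, UC) = 90.00° ✓; |UC| = 21.30 ✗.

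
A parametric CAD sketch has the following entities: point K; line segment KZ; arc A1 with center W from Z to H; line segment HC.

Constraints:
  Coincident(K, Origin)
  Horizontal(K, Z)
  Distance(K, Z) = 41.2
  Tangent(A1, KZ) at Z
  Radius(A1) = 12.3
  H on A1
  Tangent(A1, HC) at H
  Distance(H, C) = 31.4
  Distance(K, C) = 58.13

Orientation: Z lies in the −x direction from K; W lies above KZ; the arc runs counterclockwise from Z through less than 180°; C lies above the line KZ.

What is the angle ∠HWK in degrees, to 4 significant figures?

29.18°

K is at the origin; K and Z share the same y with |KZ| = 41.2 and Z on the −x side, so Z = (-41.20, 0.000). Tangency of A1 to KZ means the radius WZ is perpendicular to KZ, so W = Z + (0, 12.3) = (-41.20, 12.30). Since WH ⟂ HC (tangency), |WC| = √(12.3² + 31.4²) = 33.72 regardless of where H sits on A1. So C lies on both circle(K, 58.13) and circle(W, 33.72); the above-KZ intersection is C = (-36.02, 45.62). H is the foot of the tangent from C: H = (-29.19, 14.97).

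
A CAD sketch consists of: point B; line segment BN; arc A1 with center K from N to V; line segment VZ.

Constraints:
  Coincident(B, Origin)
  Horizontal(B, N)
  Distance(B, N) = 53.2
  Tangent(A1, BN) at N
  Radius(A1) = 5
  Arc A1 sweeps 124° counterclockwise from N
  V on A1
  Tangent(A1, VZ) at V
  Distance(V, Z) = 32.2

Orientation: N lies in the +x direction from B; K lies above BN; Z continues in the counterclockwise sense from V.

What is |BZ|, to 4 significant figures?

52.32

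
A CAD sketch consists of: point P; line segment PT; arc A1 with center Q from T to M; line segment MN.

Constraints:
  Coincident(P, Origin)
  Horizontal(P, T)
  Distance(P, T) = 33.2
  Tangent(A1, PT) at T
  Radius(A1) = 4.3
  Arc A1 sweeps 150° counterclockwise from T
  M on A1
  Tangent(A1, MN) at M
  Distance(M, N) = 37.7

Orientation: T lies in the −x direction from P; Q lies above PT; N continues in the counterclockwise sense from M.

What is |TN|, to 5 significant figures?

40.650

P is at the origin; PT is horizontal with |PT| = 33.2 and T on the −x side, so T = (-33.200, 0.0000). Since A1 is tangent to PT there, QT ⟂ PT, so Q = T + (0, 4.3) = (-33.200, 4.3000). On A1, T sits at bearing -90° from Q; a 150° counterclockwise sweep puts M at bearing 60°, so M = Q + 4.3·(cos 60°, sin 60°) = (-31.050, 8.0239). The tangent condition forces QM to be normal to MN, so MN runs along (−sin 60°, cos 60°); with |MN| = 37.7, N = (-63.699, 26.874). Then |TN| = |N − T| = 40.650.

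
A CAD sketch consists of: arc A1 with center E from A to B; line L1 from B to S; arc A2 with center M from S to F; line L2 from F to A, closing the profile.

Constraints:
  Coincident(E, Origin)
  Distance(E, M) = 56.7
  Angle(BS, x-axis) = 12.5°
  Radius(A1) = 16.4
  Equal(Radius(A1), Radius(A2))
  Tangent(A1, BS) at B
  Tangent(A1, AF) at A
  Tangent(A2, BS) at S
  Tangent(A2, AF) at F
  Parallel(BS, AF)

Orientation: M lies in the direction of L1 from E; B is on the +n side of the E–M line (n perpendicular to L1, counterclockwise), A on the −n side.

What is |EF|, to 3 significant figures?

59.0

The slot axis is L1's direction at 12.5°, so u = (cos 12.5°, sin 12.5°) = (0.976, 0.216) and n = (−sin 12.5°, cos 12.5°) = (-0.216, 0.976). E is at the origin and M lies 56.7 along u from E, so M = 56.7·u = (55.4, 12.3). Tangency of A1 to both parallel lines with radius 16.4 puts B and A at E ± 16.4·n: B = (-3.55, 16.0), A = (3.55, -16.0). Equal radii place S and F the same way about M: S = M + 16.4·n = (51.8, 28.3), F = M − 16.4·n = (58.9, -3.74). Then |EF| = |F − E| = 59.0.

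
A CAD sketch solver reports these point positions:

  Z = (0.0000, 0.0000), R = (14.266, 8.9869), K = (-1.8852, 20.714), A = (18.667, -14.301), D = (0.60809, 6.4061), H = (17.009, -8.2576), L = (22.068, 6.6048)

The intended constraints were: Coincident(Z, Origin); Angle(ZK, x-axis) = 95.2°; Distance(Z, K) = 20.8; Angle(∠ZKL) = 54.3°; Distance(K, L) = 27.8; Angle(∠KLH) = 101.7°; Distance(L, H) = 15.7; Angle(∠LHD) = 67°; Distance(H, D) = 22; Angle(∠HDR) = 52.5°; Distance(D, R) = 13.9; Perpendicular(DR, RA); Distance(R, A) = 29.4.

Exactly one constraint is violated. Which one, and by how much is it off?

Distance(R, A) = 29.4 — off by 5.70.

Z = (0.00, 0.00) ✓; ZK at 95.20° ✓; |ZK| = 20.80 ✓; ∠ZKL = 54.30° ✓; |KL| = 27.80 ✓; ∠KLH = 101.7° ✓; |LH| = 15.70 ✓; ∠LHD = 67.00° ✓; |HD| = 22.00 ✓; ∠HDR = 52.50° ✓; |DR| = 13.90 ✓; ∠(DR, RA) = 90.00° ✓; |RA| = 23.70 ✗.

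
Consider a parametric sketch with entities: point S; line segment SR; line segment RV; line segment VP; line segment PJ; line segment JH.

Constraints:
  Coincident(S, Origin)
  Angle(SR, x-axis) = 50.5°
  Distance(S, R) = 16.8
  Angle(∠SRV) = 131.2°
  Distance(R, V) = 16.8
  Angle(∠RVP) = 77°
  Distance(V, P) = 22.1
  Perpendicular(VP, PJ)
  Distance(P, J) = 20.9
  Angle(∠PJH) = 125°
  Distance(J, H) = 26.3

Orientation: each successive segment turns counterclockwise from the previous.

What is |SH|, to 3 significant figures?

21.5

S is at the origin; SR runs at 50.5° with length 16.8, so R = (10.7, 13.0). ∠SRV = 131.2° gives RV at 99.3° from the x-axis; with |RV| = 16.8, V = (7.97, 29.5). ∠RVP = 77.0° gives VP at -158° from the x-axis; with |VP| = 22.1, P = (-12.5, 21.2). The perpendicularity gives PJ at right angles to VP, so PJ runs at -67.7°; with |PJ| = 20.9, J = (-4.55, 1.82). ∠PJH = 125.0° gives JH at -12.7° from the x-axis; with |JH| = 26.3, H = (21.1, -3.96). Then |SH| = |H − S| = 21.5.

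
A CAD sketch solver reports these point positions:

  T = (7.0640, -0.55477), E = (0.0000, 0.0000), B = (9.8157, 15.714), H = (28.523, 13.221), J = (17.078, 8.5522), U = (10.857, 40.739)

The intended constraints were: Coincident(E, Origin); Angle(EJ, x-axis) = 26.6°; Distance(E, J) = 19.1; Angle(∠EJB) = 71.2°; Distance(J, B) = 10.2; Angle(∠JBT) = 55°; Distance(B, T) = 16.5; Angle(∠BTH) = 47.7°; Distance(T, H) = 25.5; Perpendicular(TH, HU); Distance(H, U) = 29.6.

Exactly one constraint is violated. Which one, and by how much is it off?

Distance(H, U) = 29.6 — off by 3.10.

E = (0.00, 0.00) ✓; EJ at 26.60° ✓; |EJ| = 19.10 ✓; ∠EJB = 71.20° ✓; |JB| = 10.20 ✓; ∠JBT = 55.00° ✓; |BT| = 16.50 ✓; ∠BTH = 47.70° ✓; |TH| = 25.50 ✓; ∠(TH, HU) = 90.00° ✓; |HU| = 32.70 ✗.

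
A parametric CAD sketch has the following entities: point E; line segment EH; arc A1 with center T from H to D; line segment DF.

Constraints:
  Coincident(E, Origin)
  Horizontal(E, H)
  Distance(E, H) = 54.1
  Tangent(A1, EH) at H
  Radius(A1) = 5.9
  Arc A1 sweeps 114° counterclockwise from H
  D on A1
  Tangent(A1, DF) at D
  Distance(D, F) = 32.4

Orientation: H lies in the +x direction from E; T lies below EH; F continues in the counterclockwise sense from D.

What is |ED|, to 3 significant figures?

49.4

E is at the origin; E and H share the same y with |EH| = 54.1 and H on the +x side, so H = (54.1, 0.00). Tangency of A1 to EH means the radius TH is perpendicular to EH, so T = H + (0, -5.9) = (54.1, -5.90). On A1, H sits at bearing 90° from T; a 114° counterclockwise sweep puts D at bearing 204°, so D = T + 5.9·(cos 204°, sin 204°) = (48.7, -8.30). Then |ED| = |D − E| = 49.4.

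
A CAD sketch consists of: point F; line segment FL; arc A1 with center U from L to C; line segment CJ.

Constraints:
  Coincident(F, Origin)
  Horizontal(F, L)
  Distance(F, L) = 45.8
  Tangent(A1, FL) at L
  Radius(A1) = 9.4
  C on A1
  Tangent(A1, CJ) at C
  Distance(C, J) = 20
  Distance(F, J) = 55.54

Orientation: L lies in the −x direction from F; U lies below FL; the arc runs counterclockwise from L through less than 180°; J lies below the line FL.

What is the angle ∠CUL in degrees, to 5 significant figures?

115.32°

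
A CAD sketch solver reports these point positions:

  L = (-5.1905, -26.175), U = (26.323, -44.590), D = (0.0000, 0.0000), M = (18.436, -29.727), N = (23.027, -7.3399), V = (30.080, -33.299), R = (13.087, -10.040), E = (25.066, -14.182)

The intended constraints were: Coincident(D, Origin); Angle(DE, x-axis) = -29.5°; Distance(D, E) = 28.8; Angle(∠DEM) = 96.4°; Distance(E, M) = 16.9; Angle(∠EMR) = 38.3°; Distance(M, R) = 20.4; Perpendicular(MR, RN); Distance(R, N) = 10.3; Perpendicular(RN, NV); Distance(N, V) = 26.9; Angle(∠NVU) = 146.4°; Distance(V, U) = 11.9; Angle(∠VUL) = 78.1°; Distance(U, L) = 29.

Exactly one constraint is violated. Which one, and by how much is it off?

Distance(U, L) = 29 — off by 7.50.

D = (0.00, 0.00) ✓; DE at -29.50° ✓; |DE| = 28.80 ✓; ∠DEM = 96.40° ✓; |EM| = 16.90 ✓; ∠EMR = 38.30° ✓; |MR| = 20.40 ✓; ∠(MR, RN) = 90.00° ✓; |RN| = 10.30 ✓; ∠(RN, NV) = 90.00° ✓; |NV| = 26.90 ✓; ∠NVU = 146.4° ✓; |VU| = 11.90 ✓; ∠VUL = 78.10° ✓; |UL| = 36.50 ✗.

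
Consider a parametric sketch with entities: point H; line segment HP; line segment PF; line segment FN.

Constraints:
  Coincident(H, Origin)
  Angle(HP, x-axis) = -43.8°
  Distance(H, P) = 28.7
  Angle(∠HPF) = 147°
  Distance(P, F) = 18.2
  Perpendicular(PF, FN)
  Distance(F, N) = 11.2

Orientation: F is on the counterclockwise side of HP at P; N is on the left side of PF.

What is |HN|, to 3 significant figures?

42.5

H is at the origin; HP runs at -43.8° with length 28.7, so P = 28.7·(cos -43.8°, sin -43.8°) = (20.7, -19.9). ∠HPF = 147.0°, so PF runs at -43.8° + (180° − 147.0°) = -10.8° from the x-axis; with |PF| = 18.2, F = P + 18.2·(cos -10.8°, sin -10.8°) = (38.6, -23.3). PF is perpendicular to FN; with |FN| = 11.2 on the left of PF, N = F + 11.2·(0.187, 0.982) = (40.7, -12.3). Then |HN| = |N − H| = 42.5.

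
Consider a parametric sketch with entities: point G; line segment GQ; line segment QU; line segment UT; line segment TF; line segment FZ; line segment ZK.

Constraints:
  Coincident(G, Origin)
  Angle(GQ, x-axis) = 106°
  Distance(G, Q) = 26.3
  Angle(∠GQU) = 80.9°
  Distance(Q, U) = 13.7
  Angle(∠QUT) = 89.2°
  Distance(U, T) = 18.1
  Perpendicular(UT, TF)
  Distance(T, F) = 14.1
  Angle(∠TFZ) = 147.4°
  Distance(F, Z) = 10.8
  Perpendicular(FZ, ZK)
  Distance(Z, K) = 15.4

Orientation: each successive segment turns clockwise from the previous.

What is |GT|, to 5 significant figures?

12.174

G is at the origin; GQ runs at 106.0° with length 26.3, so Q = (-7.2493, 25.281). ∠GQU = 80.9° gives QU at 6.9000° from the x-axis; with |QU| = 13.7, U = (6.3515, 26.927). ∠QUT = 89.2° gives UT at -83.900° from the x-axis; with |UT| = 18.1, T = (8.2749, 8.9295). Then |GT| = |T − G| = 12.174.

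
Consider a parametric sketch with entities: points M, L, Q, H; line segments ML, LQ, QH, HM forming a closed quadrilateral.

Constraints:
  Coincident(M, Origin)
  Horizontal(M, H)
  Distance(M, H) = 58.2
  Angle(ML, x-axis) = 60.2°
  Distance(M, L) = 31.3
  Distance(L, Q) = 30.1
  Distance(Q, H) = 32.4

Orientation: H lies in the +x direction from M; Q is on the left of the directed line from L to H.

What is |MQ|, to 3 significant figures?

54.4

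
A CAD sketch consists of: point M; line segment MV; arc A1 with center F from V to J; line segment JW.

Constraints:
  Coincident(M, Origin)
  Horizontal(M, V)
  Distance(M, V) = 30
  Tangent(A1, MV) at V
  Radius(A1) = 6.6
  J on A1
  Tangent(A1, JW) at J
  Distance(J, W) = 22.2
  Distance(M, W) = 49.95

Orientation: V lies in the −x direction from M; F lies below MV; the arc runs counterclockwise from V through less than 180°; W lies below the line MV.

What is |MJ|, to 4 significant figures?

36.63

M is at the origin; M and V share the same y with |MV| = 30.0 and V on the −x side, so V = (-30.00, 0.000). A1 meets MV tangentially, so FV is at right angles to MV, so F = V + (0, -6.6) = (-30.00, -6.600). Since FJ ⟂ JW (tangency), |FW| = √(6.6² + 22.2²) = 23.16 regardless of where J sits on A1. So W lies on both circle(M, 49.95) and circle(F, 23.16); the below-MV intersection is W = (-42.65, -26.00). J is the foot of the tangent from W: J = (-36.33, -4.720).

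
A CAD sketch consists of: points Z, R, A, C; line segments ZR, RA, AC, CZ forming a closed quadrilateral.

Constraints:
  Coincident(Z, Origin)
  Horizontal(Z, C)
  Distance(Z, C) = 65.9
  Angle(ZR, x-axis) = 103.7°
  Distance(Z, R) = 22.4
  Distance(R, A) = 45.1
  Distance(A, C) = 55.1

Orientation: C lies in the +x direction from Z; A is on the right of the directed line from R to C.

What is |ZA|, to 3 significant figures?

23.6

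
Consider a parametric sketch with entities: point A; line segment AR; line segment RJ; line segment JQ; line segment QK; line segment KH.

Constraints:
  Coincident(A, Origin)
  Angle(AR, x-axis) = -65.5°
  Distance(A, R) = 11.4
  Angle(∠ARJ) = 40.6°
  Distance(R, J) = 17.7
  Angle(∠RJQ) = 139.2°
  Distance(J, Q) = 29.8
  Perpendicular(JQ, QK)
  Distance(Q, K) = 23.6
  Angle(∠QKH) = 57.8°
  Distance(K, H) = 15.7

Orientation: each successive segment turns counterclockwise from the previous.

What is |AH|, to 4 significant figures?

18.88

JQ is perpendicular to QK, so QK runs at -155.3°; with |QK| = 23.6, K = (-24.26, 23.84). ∠QKH = 57.8° gives KH at -33.10° from the x-axis; with |KH| = 15.7, H = (-11.11, 15.27). Then |AH| = |H − A| = 18.88.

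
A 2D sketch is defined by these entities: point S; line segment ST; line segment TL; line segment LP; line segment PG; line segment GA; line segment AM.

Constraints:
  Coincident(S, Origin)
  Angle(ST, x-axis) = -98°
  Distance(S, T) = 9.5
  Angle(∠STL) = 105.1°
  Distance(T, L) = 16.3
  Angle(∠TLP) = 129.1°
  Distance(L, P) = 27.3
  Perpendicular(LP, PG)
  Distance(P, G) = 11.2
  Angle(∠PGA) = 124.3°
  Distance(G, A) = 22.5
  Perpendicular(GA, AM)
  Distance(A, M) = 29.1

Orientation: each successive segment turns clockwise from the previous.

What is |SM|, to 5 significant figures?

20.728

∠PGA = 124.3° gives GA at -9.5000° from the x-axis; with |GA| = 22.5, A = (-7.2578, 11.843). GA ⟂ AM, so AM runs at -99.500°; with |AM| = 29.1, M = (-12.061, -16.858). Then |SM| = |M − S| = 20.728.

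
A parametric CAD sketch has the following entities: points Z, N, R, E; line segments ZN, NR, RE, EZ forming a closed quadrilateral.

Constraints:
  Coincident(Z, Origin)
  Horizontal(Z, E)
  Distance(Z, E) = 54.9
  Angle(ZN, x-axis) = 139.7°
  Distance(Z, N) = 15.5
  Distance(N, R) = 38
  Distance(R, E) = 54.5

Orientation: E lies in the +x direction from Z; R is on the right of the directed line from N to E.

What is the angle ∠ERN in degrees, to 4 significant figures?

91.91°

Checks: |NR| = 38.00 ✓; |RE| = 54.50 ✓.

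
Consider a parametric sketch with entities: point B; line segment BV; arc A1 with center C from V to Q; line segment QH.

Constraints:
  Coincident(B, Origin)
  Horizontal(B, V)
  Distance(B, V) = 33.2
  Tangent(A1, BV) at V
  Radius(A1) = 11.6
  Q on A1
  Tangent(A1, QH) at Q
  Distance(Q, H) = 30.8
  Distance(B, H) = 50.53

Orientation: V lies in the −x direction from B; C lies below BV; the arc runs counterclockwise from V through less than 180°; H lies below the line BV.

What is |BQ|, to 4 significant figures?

46.48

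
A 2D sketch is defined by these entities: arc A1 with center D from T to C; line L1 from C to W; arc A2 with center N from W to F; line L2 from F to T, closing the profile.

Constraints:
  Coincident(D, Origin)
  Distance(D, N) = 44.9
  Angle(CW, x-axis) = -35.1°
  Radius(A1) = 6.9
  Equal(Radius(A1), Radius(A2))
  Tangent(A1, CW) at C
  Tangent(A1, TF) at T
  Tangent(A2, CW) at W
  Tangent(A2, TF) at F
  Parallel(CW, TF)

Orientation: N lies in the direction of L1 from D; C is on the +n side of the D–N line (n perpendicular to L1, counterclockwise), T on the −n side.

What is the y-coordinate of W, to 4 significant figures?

-20.17

The slot axis is L1's direction at -35.1°, so u = (cos -35.1°, sin -35.1°) = (0.8181, -0.5750) and n = (−sin -35.1°, cos -35.1°) = (0.5750, 0.8181). D is at the origin and N lies 44.9 along u from D, so N = 44.9·u = (36.73, -25.82). Tangency of A1 to both parallel lines with radius 6.9 puts C and T at D ± 6.9·n: C = (3.968, 5.645), T = (-3.968, -5.645). Equal radii place W and F the same way about N: W = N + 6.9·n = (40.70, -20.17), F = N − 6.9·n = (32.77, -31.46). So W.y = -20.17.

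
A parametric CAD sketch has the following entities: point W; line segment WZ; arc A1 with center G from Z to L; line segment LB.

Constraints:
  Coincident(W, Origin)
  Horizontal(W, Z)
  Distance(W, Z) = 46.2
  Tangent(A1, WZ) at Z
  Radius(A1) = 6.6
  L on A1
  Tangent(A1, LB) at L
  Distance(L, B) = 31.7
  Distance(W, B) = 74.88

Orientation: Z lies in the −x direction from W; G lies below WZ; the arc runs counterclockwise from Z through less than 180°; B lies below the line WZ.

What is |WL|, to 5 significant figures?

51.885

Checks: |GL| = 6.600 ✓; ∠(GL, LB) = 90.00° ✓; |LB| = 31.70 ✓; |WB| = 74.88 ✓.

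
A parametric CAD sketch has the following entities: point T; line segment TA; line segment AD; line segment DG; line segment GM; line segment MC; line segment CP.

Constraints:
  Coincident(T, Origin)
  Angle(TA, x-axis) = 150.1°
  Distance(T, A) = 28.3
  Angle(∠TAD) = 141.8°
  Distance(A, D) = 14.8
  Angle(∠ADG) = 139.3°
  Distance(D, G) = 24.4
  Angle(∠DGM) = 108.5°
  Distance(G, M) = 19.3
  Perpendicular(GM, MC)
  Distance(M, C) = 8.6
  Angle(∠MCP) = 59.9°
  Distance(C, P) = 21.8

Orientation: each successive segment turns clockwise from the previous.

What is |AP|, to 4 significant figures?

39.26

T is at the origin; TA runs at 150.1° with length 28.3, so A = (-24.53, 14.11). ∠TAD = 141.8° gives AD at 111.9° from the x-axis; with |AD| = 14.8, D = (-30.05, 27.84). ∠ADG = 139.3° gives DG at 71.20° from the x-axis; with |DG| = 24.4, G = (-22.19, 50.94). ∠DGM = 108.5° gives GM at -0.3000° from the x-axis; with |GM| = 19.3, M = (-2.890, 50.84). GM ⟂ MC, so MC runs at -90.30°; with |MC| = 8.6, C = (-2.935, 42.24). ∠MCP = 59.9° gives CP at 149.6° from the x-axis; with |CP| = 21.8, P = (-21.74, 53.27). Then |AP| = |P − A| = 39.26.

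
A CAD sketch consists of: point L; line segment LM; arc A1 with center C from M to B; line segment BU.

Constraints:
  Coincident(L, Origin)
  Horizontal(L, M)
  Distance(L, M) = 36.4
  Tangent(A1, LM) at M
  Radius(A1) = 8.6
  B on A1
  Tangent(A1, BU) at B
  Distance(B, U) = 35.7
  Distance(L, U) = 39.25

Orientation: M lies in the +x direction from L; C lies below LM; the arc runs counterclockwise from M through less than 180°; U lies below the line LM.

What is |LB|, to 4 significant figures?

29.07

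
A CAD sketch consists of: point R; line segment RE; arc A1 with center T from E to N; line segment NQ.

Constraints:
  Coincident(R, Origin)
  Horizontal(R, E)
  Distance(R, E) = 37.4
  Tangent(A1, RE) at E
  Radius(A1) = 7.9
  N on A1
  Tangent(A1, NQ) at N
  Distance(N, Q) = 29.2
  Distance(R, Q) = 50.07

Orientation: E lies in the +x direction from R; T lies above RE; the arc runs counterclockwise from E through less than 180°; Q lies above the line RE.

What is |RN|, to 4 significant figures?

45.98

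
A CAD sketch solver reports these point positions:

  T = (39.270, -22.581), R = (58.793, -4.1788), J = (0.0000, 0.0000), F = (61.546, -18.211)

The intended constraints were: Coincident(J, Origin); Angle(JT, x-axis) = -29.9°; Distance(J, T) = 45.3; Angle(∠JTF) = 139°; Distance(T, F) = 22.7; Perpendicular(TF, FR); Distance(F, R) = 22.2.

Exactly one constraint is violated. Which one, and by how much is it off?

Distance(F, R) = 22.2 — off by 7.90.

J = (0.00, 0.00) ✓; JT at -29.90° ✓; |JT| = 45.30 ✓; ∠JTF = 139.0° ✓; |TF| = 22.70 ✓; ∠(TF, FR) = 90.00° ✓; |FR| = 14.30 ✗.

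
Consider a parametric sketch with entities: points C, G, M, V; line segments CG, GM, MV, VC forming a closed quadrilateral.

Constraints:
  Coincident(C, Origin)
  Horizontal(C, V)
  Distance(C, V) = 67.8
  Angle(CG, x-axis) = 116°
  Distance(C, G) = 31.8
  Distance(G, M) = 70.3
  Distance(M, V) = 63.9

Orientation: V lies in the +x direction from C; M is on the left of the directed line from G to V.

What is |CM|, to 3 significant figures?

77.9

C is at the origin; C and V share the same y with |CV| = 67.8 and V in +x, so V = (67.8, 0). CG runs at 116.0° with |CG| = 31.8, so G = (-13.9, 28.6). M is determined by |GM| = 70.3 and |MV| = 63.9 together: it lies at the intersection of circle(G, 70.3) and circle(V, 63.9). With |GV| = 86.6, the foot of the radical line on GV is 48.3 from G and the perpendicular offset is √(70.3² − 48.3²) = 51.1. Taking the left-of-GV solution: M = (48.5, 60.9).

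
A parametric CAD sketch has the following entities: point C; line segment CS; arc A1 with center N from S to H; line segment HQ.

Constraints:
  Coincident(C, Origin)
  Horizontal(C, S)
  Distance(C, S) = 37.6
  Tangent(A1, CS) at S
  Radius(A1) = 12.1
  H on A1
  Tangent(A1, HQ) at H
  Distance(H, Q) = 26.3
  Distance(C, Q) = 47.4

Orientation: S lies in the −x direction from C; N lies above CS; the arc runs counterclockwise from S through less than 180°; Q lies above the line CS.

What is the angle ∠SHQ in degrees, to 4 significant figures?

133.5°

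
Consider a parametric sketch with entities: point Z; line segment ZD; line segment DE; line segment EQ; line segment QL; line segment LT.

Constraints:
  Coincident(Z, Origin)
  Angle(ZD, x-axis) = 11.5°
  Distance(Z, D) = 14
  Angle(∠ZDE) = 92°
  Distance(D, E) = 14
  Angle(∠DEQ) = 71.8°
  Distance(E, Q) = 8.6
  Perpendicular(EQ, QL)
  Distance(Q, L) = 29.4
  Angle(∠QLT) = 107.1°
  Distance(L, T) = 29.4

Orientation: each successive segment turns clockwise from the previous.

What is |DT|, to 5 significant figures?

34.384

Z is at the origin; ZD runs at 11.5° with length 14.0, so D = (13.719, 2.7912). ∠ZDE = 92.0° gives DE at -76.500° from the x-axis; with |DE| = 14.0, E = (16.987, -10.822). ∠DEQ = 71.8° gives EQ at 175.30° from the x-axis; with |EQ| = 8.6, Q = (8.4161, -10.117). EQ is perpendicular to QL, so QL runs at 85.300°; with |QL| = 29.4, L = (10.825, 19.184). ∠QLT = 107.1° gives LT at 12.400° from the x-axis; with |LT| = 29.4, T = (39.539, 25.497). Then |DT| = |T − D| = 34.384.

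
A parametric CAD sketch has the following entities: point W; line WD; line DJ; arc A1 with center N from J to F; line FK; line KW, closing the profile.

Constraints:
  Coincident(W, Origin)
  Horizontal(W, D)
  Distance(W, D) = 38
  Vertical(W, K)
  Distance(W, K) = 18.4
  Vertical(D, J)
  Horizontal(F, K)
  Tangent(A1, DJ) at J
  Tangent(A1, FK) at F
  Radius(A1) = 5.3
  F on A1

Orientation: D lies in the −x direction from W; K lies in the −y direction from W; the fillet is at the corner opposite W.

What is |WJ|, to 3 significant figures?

40.2

W is at the origin; WD is horizontal with |WD| = 38.0 and D on the −x side, so D = (-38.0, 0.00). W and K share the same x with |WK| = 18.4 and K on the −y side, so K = (0.00, -18.4). The virtual corner opposite W is at (-38.0, -18.4). Tangency of A1 to DJ means the radius NJ is perpendicular to DJ and A1 meets FK tangentially, so NF is at right angles to FK, with radius 5.3, so the center N sits 5.3 in from both sides at N = (-32.7, -13.1). That places the tangent points at J = (-38.0, -13.1) on DJ and F = (-32.7, -18.4) on FK. Then |WJ| = |J − W| = 40.2.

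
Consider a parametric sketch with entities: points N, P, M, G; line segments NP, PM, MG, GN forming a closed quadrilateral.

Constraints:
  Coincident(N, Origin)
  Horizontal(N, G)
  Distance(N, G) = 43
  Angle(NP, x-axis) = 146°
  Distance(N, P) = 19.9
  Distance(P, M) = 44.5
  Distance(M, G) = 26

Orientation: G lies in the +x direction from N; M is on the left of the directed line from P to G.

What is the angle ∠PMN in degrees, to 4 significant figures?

25.05°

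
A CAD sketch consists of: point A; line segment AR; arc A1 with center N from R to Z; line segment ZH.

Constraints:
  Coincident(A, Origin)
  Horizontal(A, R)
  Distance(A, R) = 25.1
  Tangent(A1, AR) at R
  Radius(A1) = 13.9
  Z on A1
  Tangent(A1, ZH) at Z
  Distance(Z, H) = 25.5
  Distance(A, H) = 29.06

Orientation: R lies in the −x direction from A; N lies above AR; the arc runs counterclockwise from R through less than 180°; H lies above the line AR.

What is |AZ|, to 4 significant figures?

14.80

Checks: A.y = 0.00, R.y = 0.00 ✓; |NZ| = 13.90 ✓; ∠(NZ, ZH) = 90.00° ✓; |ZH| = 25.50 ✓; |AH| = 29.06 ✓.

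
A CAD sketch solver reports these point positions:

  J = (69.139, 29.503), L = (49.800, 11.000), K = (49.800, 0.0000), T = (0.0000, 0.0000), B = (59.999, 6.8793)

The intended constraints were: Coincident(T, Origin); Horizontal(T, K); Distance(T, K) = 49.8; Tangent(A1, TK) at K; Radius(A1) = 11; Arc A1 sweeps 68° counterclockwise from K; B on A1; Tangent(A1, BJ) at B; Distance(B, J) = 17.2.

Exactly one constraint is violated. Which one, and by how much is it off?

Distance(B, J) = 17.2 — off by 7.20.

T = (0.00, 0.00) ✓; T.y = 0.00, K.y = 0.00 ✓; |TK| = 49.80 ✓; ∠(LK, KT) = 90.00° ✓; |LK| = 11.00 ✓; bearing(L→B) − bearing(L→K) = 68.00° ✓; |LB| = 11.00 ✓; ∠(LB, BJ) = 90.00° ✓; |BJ| = 24.40 ✗.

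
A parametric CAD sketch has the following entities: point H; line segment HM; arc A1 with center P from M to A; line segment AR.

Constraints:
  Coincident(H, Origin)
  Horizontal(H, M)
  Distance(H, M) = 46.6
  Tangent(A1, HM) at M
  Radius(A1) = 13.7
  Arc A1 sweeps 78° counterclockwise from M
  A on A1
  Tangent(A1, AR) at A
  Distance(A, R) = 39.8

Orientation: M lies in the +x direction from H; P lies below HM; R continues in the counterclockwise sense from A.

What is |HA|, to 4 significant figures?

34.93

H is at the origin; HM is horizontal with |HM| = 46.6 and M on the +x side, so M = (46.60, 0.000). Since A1 is tangent to HM there, PM ⟂ HM, so P = M + (0, -13.7) = (46.60, -13.70). On A1, M sits at bearing 90° from P; a 78° counterclockwise sweep puts A at bearing 168°, so A = P + 13.7·(cos 168°, sin 168°) = (33.20, -10.85). Then |HA| = |A − H| = 34.93.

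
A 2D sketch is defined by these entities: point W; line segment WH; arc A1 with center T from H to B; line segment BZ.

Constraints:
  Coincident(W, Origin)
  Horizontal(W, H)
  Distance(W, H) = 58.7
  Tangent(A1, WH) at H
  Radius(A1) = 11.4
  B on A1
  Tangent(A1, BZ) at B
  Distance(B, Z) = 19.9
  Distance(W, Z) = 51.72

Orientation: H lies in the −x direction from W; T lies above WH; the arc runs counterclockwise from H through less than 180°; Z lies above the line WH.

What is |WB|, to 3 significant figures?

48.4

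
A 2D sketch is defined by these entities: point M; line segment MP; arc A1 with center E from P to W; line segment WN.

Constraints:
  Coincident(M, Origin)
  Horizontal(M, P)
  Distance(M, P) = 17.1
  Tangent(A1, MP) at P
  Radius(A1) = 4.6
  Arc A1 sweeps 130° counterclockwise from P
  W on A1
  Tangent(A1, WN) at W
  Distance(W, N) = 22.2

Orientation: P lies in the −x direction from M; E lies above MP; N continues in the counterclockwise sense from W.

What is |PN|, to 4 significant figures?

26.81

M is at the origin; M and P share the same y with |MP| = 17.1 and P on the −x side, so P = (-17.10, 0.000). Tangency of A1 to MP means the radius EP is perpendicular to MP, so E = P + (0, 4.6) = (-17.10, 4.600). On A1, P sits at bearing -90° from E; a 130° counterclockwise sweep puts W at bearing 40°, so W = E + 4.6·(cos 40°, sin 40°) = (-13.58, 7.557). Since A1 is tangent to WN there, EW ⟂ WN, so WN runs along (−sin 40°, cos 40°); with |WN| = 22.2, N = (-27.85, 24.56). Then |PN| = |N − P| = 26.81.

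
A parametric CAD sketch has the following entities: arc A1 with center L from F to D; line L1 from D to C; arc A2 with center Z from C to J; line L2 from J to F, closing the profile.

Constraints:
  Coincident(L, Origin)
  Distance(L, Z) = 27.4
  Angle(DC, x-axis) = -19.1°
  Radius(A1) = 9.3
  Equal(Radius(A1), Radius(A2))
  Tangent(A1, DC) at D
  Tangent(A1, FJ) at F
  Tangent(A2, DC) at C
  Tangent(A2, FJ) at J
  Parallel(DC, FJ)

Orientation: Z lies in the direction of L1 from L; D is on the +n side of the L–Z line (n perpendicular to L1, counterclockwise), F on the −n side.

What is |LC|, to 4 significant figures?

28.94

The slot axis is L1's direction at -19.1°, so u = (cos -19.1°, sin -19.1°) = (0.9449, -0.3272) and n = (−sin -19.1°, cos -19.1°) = (0.3272, 0.9449). L is at the origin and Z lies 27.4 along u from L, so Z = 27.4·u = (25.89, -8.966). Tangency of A1 to both parallel lines with radius 9.3 puts D and F at L ± 9.3·n: D = (3.043, 8.788), F = (-3.043, -8.788). Equal radii place C and J the same way about Z: C = Z + 9.3·n = (28.93, -0.1777), J = Z − 9.3·n = (22.85, -17.75). Then |LC| = |C − L| = 28.94.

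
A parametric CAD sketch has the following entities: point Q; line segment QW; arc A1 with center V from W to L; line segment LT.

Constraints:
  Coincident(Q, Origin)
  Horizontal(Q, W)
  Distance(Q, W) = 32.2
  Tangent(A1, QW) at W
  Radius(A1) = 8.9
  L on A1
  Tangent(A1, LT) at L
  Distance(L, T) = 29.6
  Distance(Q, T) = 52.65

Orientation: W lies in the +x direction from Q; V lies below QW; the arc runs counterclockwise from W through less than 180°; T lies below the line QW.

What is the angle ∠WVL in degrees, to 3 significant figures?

111°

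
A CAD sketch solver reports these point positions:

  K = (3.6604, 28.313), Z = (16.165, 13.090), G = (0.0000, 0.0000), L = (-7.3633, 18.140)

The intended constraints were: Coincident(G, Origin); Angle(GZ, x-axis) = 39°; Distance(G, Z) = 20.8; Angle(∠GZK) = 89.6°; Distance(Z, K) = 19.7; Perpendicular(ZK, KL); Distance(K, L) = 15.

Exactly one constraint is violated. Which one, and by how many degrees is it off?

Perpendicular(ZK, KL) — off by 3.30°.

G = (0.00, 0.00) ✓; GZ at 39.00° ✓; |GZ| = 20.80 ✓; ∠GZK = 89.60° ✓; |ZK| = 19.70 ✓; ∠(ZK, KL) = 93.30° ✗; |KL| = 15.00 ✓.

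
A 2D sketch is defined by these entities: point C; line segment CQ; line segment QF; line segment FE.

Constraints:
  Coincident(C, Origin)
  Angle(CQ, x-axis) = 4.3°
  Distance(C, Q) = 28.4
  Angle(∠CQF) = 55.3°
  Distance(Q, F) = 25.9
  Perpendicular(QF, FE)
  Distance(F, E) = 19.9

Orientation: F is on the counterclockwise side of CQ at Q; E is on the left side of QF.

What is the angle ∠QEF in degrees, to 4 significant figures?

52.46°

∠CQF = 55.3°, so QF runs at 4.3° + (180° − 55.3°) = 129.0° from the x-axis; with |QF| = 25.9, F = Q + 25.9·(cos 129.0°, sin 129.0°) = (12.02, 22.26). QF ⟂ FE; with |FE| = 19.9 on the left of QF, E = F + 19.9·(-0.7771, -0.6293) = (-3.445, 9.734). Then cos ∠QEF = EQ·EF / (|EQ||EF|), giving 52.46°.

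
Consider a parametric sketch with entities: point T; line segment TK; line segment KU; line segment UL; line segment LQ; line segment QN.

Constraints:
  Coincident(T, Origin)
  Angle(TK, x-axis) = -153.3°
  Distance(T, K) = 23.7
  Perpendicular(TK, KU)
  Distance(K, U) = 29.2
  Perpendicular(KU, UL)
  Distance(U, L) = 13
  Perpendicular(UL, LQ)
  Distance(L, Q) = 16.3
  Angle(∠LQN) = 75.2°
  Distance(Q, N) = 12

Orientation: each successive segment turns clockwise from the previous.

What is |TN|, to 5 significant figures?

27.427

The perpendicularity gives LQ at right angles to UL, so LQ runs at -63.300°; with |LQ| = 16.3, Q = (-15.355, 6.7168). ∠LQN = 75.2° gives QN at -168.10° from the x-axis; with |QN| = 12.0, N = (-27.097, 4.2423). Then |TN| = |N − T| = 27.427.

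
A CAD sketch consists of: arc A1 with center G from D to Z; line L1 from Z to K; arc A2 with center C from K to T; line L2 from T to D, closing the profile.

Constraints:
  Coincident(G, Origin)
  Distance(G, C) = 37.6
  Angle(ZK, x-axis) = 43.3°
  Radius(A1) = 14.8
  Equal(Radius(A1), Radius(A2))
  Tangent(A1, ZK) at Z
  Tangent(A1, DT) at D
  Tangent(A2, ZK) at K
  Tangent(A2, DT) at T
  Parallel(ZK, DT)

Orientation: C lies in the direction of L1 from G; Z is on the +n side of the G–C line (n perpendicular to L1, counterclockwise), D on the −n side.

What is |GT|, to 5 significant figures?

40.408

The slot axis is L1's direction at 43.3°, so u = (cos 43.3°, sin 43.3°) = (0.72777, 0.68582) and n = (−sin 43.3°, cos 43.3°) = (-0.68582, 0.72777). G is at the origin and C lies 37.6 along u from G, so C = 37.6·u = (27.364, 25.787). Tangency of A1 to both parallel lines with radius 14.8 puts Z and D at G ± 14.8·n: Z = (-10.150, 10.771), D = (10.150, -10.771). Equal radii place K and T the same way about C: K = C + 14.8·n = (17.214, 36.558), T = C − 14.8·n = (37.514, 15.016). Then |GT| = |T − G| = 40.408.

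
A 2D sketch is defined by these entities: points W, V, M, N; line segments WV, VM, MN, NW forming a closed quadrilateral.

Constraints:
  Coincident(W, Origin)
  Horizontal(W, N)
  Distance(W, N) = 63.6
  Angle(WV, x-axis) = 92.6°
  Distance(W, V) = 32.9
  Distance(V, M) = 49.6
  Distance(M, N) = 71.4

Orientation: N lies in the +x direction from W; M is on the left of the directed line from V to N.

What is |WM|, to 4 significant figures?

74.77

Checks: |VM| = 49.60 ✓; |MN| = 71.40 ✓.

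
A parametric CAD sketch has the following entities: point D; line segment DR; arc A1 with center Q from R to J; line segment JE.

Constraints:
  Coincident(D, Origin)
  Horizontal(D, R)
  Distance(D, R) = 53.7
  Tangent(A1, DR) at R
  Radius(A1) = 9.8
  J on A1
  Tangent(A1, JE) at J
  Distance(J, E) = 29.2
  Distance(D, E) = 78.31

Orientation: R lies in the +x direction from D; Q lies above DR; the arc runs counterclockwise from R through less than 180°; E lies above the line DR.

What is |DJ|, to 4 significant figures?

63.76

Checks: |QJ| = 9.800 ✓; ∠(QJ, JE) = 90.00° ✓; |JE| = 29.20 ✓; |DE| = 78.31 ✓.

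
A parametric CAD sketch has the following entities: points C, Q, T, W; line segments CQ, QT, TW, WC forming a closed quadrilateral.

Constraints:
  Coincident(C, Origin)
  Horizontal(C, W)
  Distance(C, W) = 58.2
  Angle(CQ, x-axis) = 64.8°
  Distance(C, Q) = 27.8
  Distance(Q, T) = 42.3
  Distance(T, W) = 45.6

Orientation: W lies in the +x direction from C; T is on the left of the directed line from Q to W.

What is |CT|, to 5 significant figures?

66.593

C is at the origin; C and W share the same y with |CW| = 58.2 and W in +x, so W = (58.2, 0). CQ runs at 64.8° with |CQ| = 27.8, so Q = (11.837, 25.154). T is determined by |QT| = 42.3 and |TW| = 45.6 together: it lies at the intersection of circle(Q, 42.3) and circle(W, 45.6). With |QW| = 52.747, the foot of the radical line on QW is 23.624 from Q and the perpendicular offset is √(42.3² − 23.624²) = 35.088. Taking the left-of-QW solution: T = (49.334, 44.730).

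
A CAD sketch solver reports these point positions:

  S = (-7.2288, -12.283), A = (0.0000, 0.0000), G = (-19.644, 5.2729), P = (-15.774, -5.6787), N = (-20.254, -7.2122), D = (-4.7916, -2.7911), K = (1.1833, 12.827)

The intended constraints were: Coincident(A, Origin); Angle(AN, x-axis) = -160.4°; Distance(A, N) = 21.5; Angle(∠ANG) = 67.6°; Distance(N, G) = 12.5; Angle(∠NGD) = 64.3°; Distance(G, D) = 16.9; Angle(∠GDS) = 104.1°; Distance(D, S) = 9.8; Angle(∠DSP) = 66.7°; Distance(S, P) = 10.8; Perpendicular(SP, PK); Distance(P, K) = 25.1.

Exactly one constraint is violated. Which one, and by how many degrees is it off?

Perpendicular(SP, PK) — off by 4.80°.

A = (0.00, 0.00) ✓; AN at -160.4° ✓; |AN| = 21.50 ✓; ∠ANG = 67.60° ✓; |NG| = 12.50 ✓; ∠NGD = 64.30° ✓; |GD| = 16.90 ✓; ∠GDS = 104.1° ✓; |DS| = 9.800 ✓; ∠DSP = 66.70° ✓; |SP| = 10.80 ✓; ∠(SP, PK) = 94.80° ✗; |PK| = 25.10 ✓.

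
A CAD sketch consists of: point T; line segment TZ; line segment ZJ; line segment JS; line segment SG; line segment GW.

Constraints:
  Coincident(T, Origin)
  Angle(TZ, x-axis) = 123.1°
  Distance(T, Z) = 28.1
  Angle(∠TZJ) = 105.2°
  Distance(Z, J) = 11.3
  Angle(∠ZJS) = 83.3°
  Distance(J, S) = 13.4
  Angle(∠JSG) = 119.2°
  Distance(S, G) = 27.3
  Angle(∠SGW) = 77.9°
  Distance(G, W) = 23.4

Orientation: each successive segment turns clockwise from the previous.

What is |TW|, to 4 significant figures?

29.12

∠JSG = 119.2° gives SG at -109.2° from the x-axis; with |SG| = 27.3, G = (-7.910, -3.825). ∠SGW = 77.9° gives GW at 148.7° from the x-axis; with |GW| = 23.4, W = (-27.90, 8.332). Then |TW| = |W − T| = 29.12.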